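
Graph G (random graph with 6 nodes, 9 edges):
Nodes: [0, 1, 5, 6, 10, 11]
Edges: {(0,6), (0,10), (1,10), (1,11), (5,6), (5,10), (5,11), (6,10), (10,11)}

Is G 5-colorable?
Yes, G is 5-colorable

A valid 5-coloring: color 1: [10]; color 2: [6, 11]; color 3: [0, 1, 5].
(χ(G) = 3 ≤ 5.)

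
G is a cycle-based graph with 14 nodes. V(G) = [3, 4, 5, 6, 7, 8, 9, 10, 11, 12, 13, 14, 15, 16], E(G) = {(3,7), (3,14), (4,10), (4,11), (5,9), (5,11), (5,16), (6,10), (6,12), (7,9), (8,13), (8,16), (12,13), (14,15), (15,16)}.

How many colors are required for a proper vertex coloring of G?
Clique number ω(G) = 2 (lower bound: χ ≥ ω).
Odd cycle [15, 14, 3, 7, 9, 5, 16] needs 3 colors (χ ≥ 3).
The coloring below uses 3 colors, so χ(G) = 3.
A valid 3-coloring: color 1: [7, 10, 11, 13, 14, 16]; color 2: [3, 4, 5, 8, 12, 15]; color 3: [6, 9].

χ(G) = 3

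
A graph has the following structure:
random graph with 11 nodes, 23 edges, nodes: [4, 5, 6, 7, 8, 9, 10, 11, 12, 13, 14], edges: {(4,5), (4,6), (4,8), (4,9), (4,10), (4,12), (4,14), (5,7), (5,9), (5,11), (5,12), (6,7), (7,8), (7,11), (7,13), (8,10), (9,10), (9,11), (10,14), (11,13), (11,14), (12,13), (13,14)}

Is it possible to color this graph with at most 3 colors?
Suppose a proper 3-coloring c exists. The clique [4, 5, 9] takes 3 distinct colors; by symmetry let c(4) = 1, c(5) = 2, c(9) = 3.
- Vertex 11: neighbors [5, 9] already have colors [2, 3] ⇒ c(11) = 1.
- Vertex 7: neighbors [11, 5] already have colors [1, 2] ⇒ c(7) = 3.
- Vertex 10: neighbors [4, 9] already have colors [1, 3] ⇒ c(10) = 2.
- Vertex 8: neighbors [4, 10, 7] already have colors [1, 2, 3] — all 3 colors blocked. Contradiction.
The forced assignments end in a contradiction, so G has no proper 3-coloring (χ ≥ 4).

No, G is not 3-colorable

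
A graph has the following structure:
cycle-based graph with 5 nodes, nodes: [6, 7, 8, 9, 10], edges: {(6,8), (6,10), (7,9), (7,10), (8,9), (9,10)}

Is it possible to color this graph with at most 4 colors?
A valid 4-coloring: color 1: [6, 9]; color 2: [8, 10]; color 3: [7].
(χ(G) = 3 ≤ 4.)

Yes, G is 4-colorable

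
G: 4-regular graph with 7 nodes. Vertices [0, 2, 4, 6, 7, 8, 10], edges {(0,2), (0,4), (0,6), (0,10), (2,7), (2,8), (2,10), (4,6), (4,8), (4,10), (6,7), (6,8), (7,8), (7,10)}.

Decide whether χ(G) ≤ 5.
A valid 5-coloring: color 1: [0, 7]; color 2: [2, 6]; color 3: [8, 10]; color 4: [4].
(χ(G) = 4 ≤ 5.)

Yes, G is 5-colorable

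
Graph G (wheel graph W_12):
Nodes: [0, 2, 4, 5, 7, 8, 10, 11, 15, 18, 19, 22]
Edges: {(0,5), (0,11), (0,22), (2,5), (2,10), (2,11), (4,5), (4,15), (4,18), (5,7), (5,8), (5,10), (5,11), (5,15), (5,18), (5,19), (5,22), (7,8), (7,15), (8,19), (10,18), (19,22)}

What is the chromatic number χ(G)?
Clique number ω(G) = 3 (lower bound: χ ≥ ω).
Odd cycle [22, 0, 11, 2, 10, 18, 4, 15, 7, 8, 19] needs 3 colors (χ ≥ 3).
Vertex 5 is adjacent to every vertex of [0, 2, 4, 7, 8, 10, 11, 15, 18, 19, 22], which already need 3 colors among themselves, so 5 needs a new color (χ ≥ 4).
The coloring below uses 4 colors, so χ(G) = 4.
A valid 4-coloring: color 1: [5]; color 2: [4, 8, 10, 11, 22]; color 3: [0, 2, 15, 18, 19]; color 4: [7].

χ(G) = 4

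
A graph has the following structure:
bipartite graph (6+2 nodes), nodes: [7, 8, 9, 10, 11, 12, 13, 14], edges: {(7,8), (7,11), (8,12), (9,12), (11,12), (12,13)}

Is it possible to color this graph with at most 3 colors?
A valid 3-coloring: color 1: [7, 10, 12, 14]; color 2: [8, 9, 11, 13].
(χ(G) = 2 ≤ 3.)

Yes, G is 3-colorable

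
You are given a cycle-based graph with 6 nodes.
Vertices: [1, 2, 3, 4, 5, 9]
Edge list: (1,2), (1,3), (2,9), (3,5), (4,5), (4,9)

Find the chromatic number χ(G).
Clique number ω(G) = 2 (lower bound: χ ≥ ω).
The graph is bipartite (no odd cycle), so 2 colors suffice: χ(G) = 2.
A valid 2-coloring: color 1: [1, 5, 9]; color 2: [2, 3, 4].

χ(G) = 2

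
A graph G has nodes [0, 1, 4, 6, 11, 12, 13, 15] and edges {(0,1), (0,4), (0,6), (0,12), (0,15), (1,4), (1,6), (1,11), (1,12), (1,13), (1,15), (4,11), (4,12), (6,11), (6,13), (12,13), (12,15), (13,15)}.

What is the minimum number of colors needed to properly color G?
Clique number ω(G) = 4 (lower bound: χ ≥ ω).
The clique on [0, 1, 4, 12] has size 4, forcing χ ≥ 4, and the coloring below uses 4 colors, so χ(G) = 4.
A valid 4-coloring: color 1: [1]; color 2: [0, 11, 13]; color 3: [6, 12]; color 4: [4, 15].

χ(G) = 4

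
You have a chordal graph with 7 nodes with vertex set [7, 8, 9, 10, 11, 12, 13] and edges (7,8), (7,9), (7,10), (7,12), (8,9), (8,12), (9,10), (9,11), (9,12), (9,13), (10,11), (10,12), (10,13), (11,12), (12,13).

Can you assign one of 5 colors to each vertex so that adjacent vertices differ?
A valid 5-coloring: color 1: [9]; color 2: [12]; color 3: [8, 10]; color 4: [7, 11, 13].
(χ(G) = 4 ≤ 5.)

Yes, G is 5-colorable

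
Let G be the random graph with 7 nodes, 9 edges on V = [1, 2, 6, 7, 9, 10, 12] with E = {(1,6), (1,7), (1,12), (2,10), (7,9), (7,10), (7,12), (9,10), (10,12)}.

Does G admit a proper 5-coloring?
A valid 5-coloring: color 1: [1, 10]; color 2: [2, 6, 7]; color 3: [9, 12].
(χ(G) = 3 ≤ 5.)

Yes, G is 5-colorable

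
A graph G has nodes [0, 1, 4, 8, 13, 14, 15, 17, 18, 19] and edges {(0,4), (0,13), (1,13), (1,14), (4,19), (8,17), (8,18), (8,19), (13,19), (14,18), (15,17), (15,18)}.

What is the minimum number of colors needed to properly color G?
Clique number ω(G) = 2 (lower bound: χ ≥ ω).
The graph is bipartite (no odd cycle), so 2 colors suffice: χ(G) = 2.
A valid 2-coloring: color 1: [0, 1, 17, 18, 19]; color 2: [4, 8, 13, 14, 15].

χ(G) = 2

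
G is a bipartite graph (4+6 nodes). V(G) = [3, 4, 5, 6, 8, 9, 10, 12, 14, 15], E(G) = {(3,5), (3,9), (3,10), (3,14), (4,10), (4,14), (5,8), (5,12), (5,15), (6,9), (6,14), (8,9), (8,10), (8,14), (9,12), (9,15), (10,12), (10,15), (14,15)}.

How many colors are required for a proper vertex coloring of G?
Clique number ω(G) = 2 (lower bound: χ ≥ ω).
The graph is bipartite (no odd cycle), so 2 colors suffice: χ(G) = 2.
A valid 2-coloring: color 1: [5, 9, 10, 14]; color 2: [3, 4, 6, 8, 12, 15].

χ(G) = 2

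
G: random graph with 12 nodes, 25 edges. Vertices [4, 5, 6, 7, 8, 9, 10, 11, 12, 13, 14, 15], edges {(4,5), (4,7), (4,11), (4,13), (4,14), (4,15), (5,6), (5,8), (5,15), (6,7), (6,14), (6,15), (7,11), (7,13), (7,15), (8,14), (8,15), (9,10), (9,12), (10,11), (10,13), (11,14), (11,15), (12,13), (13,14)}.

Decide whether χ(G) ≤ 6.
Yes, G is 6-colorable

A valid 6-coloring: color 1: [4, 6, 8, 10, 12]; color 2: [9, 13, 15]; color 3: [5, 7, 14]; color 4: [11].
(χ(G) = 4 ≤ 6.)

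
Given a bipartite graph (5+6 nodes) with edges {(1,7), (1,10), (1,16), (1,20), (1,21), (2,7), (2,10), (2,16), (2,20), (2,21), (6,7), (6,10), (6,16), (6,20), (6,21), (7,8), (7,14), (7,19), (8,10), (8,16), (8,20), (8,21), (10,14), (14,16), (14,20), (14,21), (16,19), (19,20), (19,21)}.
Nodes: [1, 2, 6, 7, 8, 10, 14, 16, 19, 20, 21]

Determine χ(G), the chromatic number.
Clique number ω(G) = 2 (lower bound: χ ≥ ω).
The graph is bipartite (no odd cycle), so 2 colors suffice: χ(G) = 2.
A valid 2-coloring: color 1: [7, 10, 16, 20, 21]; color 2: [1, 2, 6, 8, 14, 19].

χ(G) = 2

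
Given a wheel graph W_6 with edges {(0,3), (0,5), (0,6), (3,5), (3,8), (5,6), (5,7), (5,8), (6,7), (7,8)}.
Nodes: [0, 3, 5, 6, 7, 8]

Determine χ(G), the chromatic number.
Clique number ω(G) = 3 (lower bound: χ ≥ ω).
Odd cycle [0, 3, 8, 7, 6] needs 3 colors (χ ≥ 3).
Vertex 5 is adjacent to every vertex of [0, 3, 6, 7, 8], which already need 3 colors among themselves, so 5 needs a new color (χ ≥ 4).
The coloring below uses 4 colors, so χ(G) = 4.
A valid 4-coloring: color 1: [5]; color 2: [0, 7]; color 3: [3, 6]; color 4: [8].

χ(G) = 4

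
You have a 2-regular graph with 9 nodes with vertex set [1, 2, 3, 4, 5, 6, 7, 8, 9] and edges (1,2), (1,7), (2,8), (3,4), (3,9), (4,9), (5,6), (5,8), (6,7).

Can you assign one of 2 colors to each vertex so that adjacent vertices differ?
No, G is not 2-colorable

The clique on vertices [3, 4, 9] has size 3 > 2, so it alone needs 3 colors.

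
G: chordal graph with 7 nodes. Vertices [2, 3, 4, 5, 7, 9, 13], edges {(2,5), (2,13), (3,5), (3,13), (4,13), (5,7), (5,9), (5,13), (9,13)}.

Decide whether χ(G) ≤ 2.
No, G is not 2-colorable

The clique on vertices [5, 9, 13] has size 3 > 2, so it alone needs 3 colors.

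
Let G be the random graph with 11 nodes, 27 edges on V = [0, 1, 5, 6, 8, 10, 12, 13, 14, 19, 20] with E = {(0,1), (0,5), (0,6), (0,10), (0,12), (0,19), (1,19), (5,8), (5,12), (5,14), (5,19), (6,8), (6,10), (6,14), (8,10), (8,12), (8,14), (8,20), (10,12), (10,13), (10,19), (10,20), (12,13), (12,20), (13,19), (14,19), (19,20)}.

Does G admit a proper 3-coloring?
No, G is not 3-colorable

The clique on vertices [8, 10, 12, 20] has size 4 > 3, so it alone needs 4 colors.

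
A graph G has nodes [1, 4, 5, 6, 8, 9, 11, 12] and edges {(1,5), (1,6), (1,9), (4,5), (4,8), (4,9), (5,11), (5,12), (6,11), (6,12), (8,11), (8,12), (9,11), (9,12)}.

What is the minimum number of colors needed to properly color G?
χ(G) = 2

Clique number ω(G) = 2 (lower bound: χ ≥ ω).
The graph is bipartite (no odd cycle), so 2 colors suffice: χ(G) = 2.
A valid 2-coloring: color 1: [5, 6, 8, 9]; color 2: [1, 4, 11, 12].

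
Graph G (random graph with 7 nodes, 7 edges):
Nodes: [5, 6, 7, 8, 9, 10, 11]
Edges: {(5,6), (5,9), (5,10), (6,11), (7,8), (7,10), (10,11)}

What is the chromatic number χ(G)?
χ(G) = 2

Clique number ω(G) = 2 (lower bound: χ ≥ ω).
The graph is bipartite (no odd cycle), so 2 colors suffice: χ(G) = 2.
A valid 2-coloring: color 1: [6, 8, 9, 10]; color 2: [5, 7, 11].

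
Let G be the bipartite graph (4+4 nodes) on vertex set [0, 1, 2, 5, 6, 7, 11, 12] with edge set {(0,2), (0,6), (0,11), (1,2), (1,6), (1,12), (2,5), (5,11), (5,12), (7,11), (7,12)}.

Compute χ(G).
χ(G) = 2

Clique number ω(G) = 2 (lower bound: χ ≥ ω).
The graph is bipartite (no odd cycle), so 2 colors suffice: χ(G) = 2.
A valid 2-coloring: color 1: [2, 6, 11, 12]; color 2: [0, 1, 5, 7].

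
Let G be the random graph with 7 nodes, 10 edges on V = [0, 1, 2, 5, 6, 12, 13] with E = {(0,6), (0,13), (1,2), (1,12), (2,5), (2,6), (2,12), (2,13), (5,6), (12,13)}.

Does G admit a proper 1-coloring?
No, G is not 1-colorable

The clique on vertices [1, 2, 12] has size 3 > 1, so it alone needs 3 colors.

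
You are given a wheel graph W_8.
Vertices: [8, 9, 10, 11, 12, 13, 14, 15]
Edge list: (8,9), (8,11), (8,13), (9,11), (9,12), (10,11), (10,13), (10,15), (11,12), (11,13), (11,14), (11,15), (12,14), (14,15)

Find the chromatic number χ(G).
Clique number ω(G) = 3 (lower bound: χ ≥ ω).
Odd cycle [9, 8, 13, 10, 15, 14, 12] needs 3 colors (χ ≥ 3).
Vertex 11 is adjacent to every vertex of [8, 9, 10, 12, 13, 14, 15], which already need 3 colors among themselves, so 11 needs a new color (χ ≥ 4).
The coloring below uses 4 colors, so χ(G) = 4.
A valid 4-coloring: color 1: [11]; color 2: [9, 13, 14]; color 3: [8, 10, 12]; color 4: [15].

χ(G) = 4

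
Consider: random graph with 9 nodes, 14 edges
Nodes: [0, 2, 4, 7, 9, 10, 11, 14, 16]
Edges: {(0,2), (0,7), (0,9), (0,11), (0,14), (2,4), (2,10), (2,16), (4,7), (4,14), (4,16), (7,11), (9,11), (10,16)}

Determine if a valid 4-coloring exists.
Yes, G is 4-colorable

A valid 4-coloring: color 1: [0, 4, 10]; color 2: [2, 11, 14]; color 3: [7, 9, 16].
(χ(G) = 3 ≤ 4.)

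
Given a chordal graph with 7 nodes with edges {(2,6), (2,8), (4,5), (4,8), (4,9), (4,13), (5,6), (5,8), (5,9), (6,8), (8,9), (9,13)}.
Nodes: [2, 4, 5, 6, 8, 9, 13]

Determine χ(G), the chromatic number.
Clique number ω(G) = 4 (lower bound: χ ≥ ω).
The clique on [4, 5, 8, 9] has size 4, forcing χ ≥ 4, and the coloring below uses 4 colors, so χ(G) = 4.
A valid 4-coloring: color 1: [8, 13]; color 2: [6, 9]; color 3: [2, 4]; color 4: [5].

χ(G) = 4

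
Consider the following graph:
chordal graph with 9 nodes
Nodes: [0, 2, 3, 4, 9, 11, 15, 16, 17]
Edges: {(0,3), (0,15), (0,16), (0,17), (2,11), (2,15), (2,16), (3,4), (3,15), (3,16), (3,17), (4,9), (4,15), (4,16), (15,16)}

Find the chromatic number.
χ(G) = 4

Clique number ω(G) = 4 (lower bound: χ ≥ ω).
The clique on [0, 3, 15, 16] has size 4, forcing χ ≥ 4, and the coloring below uses 4 colors, so χ(G) = 4.
A valid 4-coloring: color 1: [9, 11, 15, 17]; color 2: [2, 3]; color 3: [16]; color 4: [0, 4].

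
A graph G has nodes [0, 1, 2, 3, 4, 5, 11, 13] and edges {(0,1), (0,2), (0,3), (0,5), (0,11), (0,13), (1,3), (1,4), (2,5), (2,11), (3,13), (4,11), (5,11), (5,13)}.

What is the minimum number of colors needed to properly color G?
χ(G) = 4

Clique number ω(G) = 4 (lower bound: χ ≥ ω).
The clique on [0, 2, 5, 11] has size 4, forcing χ ≥ 4, and the coloring below uses 4 colors, so χ(G) = 4.
A valid 4-coloring: color 1: [0, 4]; color 2: [1, 11, 13]; color 3: [3, 5]; color 4: [2].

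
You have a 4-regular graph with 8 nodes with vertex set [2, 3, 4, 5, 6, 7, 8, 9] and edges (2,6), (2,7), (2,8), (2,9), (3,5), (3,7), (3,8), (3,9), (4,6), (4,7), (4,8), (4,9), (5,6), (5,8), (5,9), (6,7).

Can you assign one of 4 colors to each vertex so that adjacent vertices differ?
A valid 4-coloring: color 1: [2, 4, 5]; color 2: [7, 8, 9]; color 3: [3, 6].
(χ(G) = 3 ≤ 4.)

Yes, G is 4-colorable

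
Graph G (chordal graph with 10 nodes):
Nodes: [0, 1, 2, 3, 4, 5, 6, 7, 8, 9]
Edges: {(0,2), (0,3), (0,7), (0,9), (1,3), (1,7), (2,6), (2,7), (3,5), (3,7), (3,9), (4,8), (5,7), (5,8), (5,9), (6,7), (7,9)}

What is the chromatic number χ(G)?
χ(G) = 4

Clique number ω(G) = 4 (lower bound: χ ≥ ω).
The clique on [0, 3, 7, 9] has size 4, forcing χ ≥ 4, and the coloring below uses 4 colors, so χ(G) = 4.
A valid 4-coloring: color 1: [7, 8]; color 2: [2, 3, 4]; color 3: [1, 6, 9]; color 4: [0, 5].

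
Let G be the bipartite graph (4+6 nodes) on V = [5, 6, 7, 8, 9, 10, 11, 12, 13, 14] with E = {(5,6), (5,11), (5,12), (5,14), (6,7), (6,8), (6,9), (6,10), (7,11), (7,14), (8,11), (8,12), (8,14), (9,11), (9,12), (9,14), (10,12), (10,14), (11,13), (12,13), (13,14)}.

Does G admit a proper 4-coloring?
Yes, G is 4-colorable

A valid 4-coloring: color 1: [6, 11, 12, 14]; color 2: [5, 7, 8, 9, 10, 13].
(χ(G) = 2 ≤ 4.)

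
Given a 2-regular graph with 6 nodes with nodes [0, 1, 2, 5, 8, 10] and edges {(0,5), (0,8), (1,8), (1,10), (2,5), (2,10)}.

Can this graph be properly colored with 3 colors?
A valid 3-coloring: color 1: [0, 1, 2]; color 2: [5, 8, 10].
(χ(G) = 2 ≤ 3.)

Yes, G is 3-colorable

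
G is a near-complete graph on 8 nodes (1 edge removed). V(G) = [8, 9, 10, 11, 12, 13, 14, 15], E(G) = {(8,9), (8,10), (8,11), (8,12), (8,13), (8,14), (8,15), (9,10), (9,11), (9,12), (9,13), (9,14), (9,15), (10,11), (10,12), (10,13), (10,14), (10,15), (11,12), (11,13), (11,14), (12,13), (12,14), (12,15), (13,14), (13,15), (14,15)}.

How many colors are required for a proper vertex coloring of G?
χ(G) = 7

Clique number ω(G) = 7 (lower bound: χ ≥ ω).
The clique on [8, 9, 10, 11, 12, 13, 14] has size 7, forcing χ ≥ 7, and the coloring below uses 7 colors, so χ(G) = 7.
A valid 7-coloring: color 1: [14]; color 2: [8]; color 3: [9]; color 4: [13]; color 5: [12]; color 6: [10]; color 7: [11, 15].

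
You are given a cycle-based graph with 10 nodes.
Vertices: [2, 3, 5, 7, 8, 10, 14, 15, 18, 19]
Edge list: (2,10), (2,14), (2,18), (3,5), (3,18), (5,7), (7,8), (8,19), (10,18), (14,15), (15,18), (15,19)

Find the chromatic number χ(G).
Clique number ω(G) = 3 (lower bound: χ ≥ ω).
The clique on [2, 10, 18] has size 3, forcing χ ≥ 3, and the coloring below uses 3 colors, so χ(G) = 3.
A valid 3-coloring: color 1: [5, 8, 14, 18]; color 2: [2, 3, 7, 15]; color 3: [10, 19].

χ(G) = 3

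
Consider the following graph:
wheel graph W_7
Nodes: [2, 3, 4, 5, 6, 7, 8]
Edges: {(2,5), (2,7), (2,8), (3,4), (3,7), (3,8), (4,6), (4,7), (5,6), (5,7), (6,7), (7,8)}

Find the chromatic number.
Clique number ω(G) = 3 (lower bound: χ ≥ ω).
The clique on [2, 7, 8] has size 3, forcing χ ≥ 3, and the coloring below uses 3 colors, so χ(G) = 3.
A valid 3-coloring: color 1: [7]; color 2: [4, 5, 8]; color 3: [2, 3, 6].

χ(G) = 3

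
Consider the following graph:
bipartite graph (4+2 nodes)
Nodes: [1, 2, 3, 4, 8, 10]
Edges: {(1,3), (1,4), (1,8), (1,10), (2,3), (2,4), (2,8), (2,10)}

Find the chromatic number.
χ(G) = 2

Clique number ω(G) = 2 (lower bound: χ ≥ ω).
The graph is bipartite (no odd cycle), so 2 colors suffice: χ(G) = 2.
A valid 2-coloring: color 1: [1, 2]; color 2: [3, 4, 8, 10].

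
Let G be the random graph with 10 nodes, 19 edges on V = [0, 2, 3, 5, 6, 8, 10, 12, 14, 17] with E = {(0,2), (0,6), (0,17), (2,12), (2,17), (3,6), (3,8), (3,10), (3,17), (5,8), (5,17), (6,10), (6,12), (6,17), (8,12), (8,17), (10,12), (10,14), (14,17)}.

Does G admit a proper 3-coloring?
Yes, G is 3-colorable

A valid 3-coloring: color 1: [10, 17]; color 2: [2, 6, 8, 14]; color 3: [0, 3, 5, 12].
(χ(G) = 3 ≤ 3.)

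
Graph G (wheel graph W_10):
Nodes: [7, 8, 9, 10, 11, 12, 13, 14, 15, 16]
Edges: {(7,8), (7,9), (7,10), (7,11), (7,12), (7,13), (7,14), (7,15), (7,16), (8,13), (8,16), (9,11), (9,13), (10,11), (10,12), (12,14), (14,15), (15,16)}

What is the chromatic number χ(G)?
χ(G) = 4

Clique number ω(G) = 3 (lower bound: χ ≥ ω).
Odd cycle [8, 16, 15, 14, 12, 10, 11, 9, 13] needs 3 colors (χ ≥ 3).
Vertex 7 is adjacent to every vertex of [8, 9, 10, 11, 12, 13, 14, 15, 16], which already need 3 colors among themselves, so 7 needs a new color (χ ≥ 4).
The coloring below uses 4 colors, so χ(G) = 4.
A valid 4-coloring: color 1: [7]; color 2: [8, 9, 12, 15]; color 3: [10, 13, 14, 16]; color 4: [11].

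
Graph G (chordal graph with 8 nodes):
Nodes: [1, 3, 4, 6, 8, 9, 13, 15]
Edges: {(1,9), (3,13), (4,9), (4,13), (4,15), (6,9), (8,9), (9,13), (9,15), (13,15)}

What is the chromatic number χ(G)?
χ(G) = 4

Clique number ω(G) = 4 (lower bound: χ ≥ ω).
The clique on [4, 9, 13, 15] has size 4, forcing χ ≥ 4, and the coloring below uses 4 colors, so χ(G) = 4.
A valid 4-coloring: color 1: [3, 9]; color 2: [1, 6, 8, 13]; color 3: [15]; color 4: [4].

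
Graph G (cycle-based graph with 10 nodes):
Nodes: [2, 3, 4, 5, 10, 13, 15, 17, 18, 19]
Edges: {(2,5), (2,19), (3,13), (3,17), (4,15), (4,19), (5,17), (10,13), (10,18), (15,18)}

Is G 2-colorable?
Yes, G is 2-colorable

A valid 2-coloring: color 1: [2, 4, 13, 17, 18]; color 2: [3, 5, 10, 15, 19].
(χ(G) = 2 ≤ 2.)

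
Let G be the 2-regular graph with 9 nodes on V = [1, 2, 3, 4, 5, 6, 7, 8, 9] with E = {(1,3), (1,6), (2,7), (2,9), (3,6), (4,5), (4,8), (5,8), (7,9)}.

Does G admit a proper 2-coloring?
The clique on vertices [1, 3, 6] has size 3 > 2, so it alone needs 3 colors.

No, G is not 2-colorable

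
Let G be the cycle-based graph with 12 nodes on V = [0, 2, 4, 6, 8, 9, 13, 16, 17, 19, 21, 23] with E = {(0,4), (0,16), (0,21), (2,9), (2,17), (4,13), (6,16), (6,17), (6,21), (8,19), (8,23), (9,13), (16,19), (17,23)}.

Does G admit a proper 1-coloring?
Edge (0,16) forces its endpoints to differ, so 1 color is not enough.

No, G is not 1-colorable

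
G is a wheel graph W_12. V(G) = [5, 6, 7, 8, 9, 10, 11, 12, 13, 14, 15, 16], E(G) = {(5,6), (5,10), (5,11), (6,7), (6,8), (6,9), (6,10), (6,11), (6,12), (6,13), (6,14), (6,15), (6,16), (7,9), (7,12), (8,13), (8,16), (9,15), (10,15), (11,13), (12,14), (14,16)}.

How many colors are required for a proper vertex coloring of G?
Clique number ω(G) = 3 (lower bound: χ ≥ ω).
Odd cycle [5, 10, 15, 9, 7, 12, 14, 16, 8, 13, 11] needs 3 colors (χ ≥ 3).
Vertex 6 is adjacent to every vertex of [5, 7, 8, 9, 10, 11, 12, 13, 14, 15, 16], which already need 3 colors among themselves, so 6 needs a new color (χ ≥ 4).
The coloring below uses 4 colors, so χ(G) = 4.
A valid 4-coloring: color 1: [6]; color 2: [5, 7, 13, 14, 15]; color 3: [9, 10, 11, 12, 16]; color 4: [8].

χ(G) = 4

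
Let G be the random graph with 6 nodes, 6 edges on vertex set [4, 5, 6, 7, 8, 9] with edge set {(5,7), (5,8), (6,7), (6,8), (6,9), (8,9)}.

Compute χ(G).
Clique number ω(G) = 3 (lower bound: χ ≥ ω).
The clique on [6, 8, 9] has size 3, forcing χ ≥ 3, and the coloring below uses 3 colors, so χ(G) = 3.
A valid 3-coloring: color 1: [4, 5, 6]; color 2: [7, 8]; color 3: [9].

χ(G) = 3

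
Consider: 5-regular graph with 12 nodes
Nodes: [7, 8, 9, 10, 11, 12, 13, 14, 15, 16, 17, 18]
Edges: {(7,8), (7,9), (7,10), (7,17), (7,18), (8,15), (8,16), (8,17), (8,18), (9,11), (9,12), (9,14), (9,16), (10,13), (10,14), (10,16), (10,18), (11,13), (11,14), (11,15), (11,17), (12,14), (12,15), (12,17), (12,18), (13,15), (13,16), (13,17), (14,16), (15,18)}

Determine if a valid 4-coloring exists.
Yes, G is 4-colorable

A valid 4-coloring: color 1: [16, 17, 18]; color 2: [8, 9, 13]; color 3: [7, 14, 15]; color 4: [10, 11, 12].
(χ(G) = 4 ≤ 4.)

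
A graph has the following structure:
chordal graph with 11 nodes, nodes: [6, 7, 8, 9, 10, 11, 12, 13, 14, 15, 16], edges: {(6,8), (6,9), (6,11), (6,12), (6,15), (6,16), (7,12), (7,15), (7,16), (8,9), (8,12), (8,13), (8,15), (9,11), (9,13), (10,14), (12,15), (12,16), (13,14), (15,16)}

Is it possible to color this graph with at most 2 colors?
The clique on vertices [6, 8, 12, 15] has size 4 > 2, so it alone needs 4 colors.

No, G is not 2-colorable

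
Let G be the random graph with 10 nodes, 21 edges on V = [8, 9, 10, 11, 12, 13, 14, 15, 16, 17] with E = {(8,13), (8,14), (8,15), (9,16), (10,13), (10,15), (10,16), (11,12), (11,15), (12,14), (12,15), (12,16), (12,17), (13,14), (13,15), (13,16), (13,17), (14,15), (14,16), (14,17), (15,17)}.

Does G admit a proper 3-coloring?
The clique on vertices [12, 14, 15, 17] has size 4 > 3, so it alone needs 4 colors.

No, G is not 3-colorable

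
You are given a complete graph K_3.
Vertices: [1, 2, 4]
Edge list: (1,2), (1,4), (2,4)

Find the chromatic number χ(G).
Clique number ω(G) = 3 (lower bound: χ ≥ ω).
The clique on [1, 2, 4] has size 3, forcing χ ≥ 3, and the coloring below uses 3 colors, so χ(G) = 3.
A valid 3-coloring: color 1: [4]; color 2: [2]; color 3: [1].

χ(G) = 3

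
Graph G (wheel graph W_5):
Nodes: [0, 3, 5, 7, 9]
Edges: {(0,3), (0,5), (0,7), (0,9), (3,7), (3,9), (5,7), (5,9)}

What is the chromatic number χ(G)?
Clique number ω(G) = 3 (lower bound: χ ≥ ω).
The clique on [0, 3, 9] has size 3, forcing χ ≥ 3, and the coloring below uses 3 colors, so χ(G) = 3.
A valid 3-coloring: color 1: [0]; color 2: [7, 9]; color 3: [3, 5].

χ(G) = 3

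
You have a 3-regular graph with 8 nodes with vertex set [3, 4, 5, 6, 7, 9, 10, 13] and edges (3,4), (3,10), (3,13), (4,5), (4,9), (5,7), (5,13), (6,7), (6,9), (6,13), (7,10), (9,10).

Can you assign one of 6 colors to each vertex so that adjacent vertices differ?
A valid 6-coloring: color 1: [5, 6, 10]; color 2: [4, 7, 13]; color 3: [3, 9].
(χ(G) = 3 ≤ 6.)

Yes, G is 6-colorable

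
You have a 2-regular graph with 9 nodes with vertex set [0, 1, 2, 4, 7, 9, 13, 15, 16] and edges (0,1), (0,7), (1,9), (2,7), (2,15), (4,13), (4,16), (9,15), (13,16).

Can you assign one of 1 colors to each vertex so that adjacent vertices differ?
No, G is not 1-colorable

The clique on vertices [4, 13, 16] has size 3 > 1, so it alone needs 3 colors.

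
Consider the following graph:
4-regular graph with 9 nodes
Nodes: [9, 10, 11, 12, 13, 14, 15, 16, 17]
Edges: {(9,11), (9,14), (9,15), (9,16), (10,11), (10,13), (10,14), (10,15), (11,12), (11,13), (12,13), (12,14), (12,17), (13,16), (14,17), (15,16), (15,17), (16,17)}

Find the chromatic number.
Clique number ω(G) = 3 (lower bound: χ ≥ ω).
The clique on [9, 15, 16] has size 3, forcing χ ≥ 3, and the coloring below uses 3 colors, so χ(G) = 3.
A valid 3-coloring: color 1: [10, 12, 16]; color 2: [11, 14, 15]; color 3: [9, 13, 17].

χ(G) = 3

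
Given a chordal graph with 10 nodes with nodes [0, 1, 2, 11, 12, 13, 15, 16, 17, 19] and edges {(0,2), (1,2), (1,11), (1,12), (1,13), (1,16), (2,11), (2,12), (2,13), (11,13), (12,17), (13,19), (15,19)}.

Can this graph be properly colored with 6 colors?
Yes, G is 6-colorable

A valid 6-coloring: color 1: [0, 1, 17, 19]; color 2: [2, 15, 16]; color 3: [12, 13]; color 4: [11].
(χ(G) = 4 ≤ 6.)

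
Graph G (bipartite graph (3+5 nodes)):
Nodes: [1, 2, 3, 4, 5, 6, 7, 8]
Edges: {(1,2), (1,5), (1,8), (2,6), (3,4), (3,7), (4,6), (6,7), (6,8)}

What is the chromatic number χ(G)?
Clique number ω(G) = 2 (lower bound: χ ≥ ω).
The graph is bipartite (no odd cycle), so 2 colors suffice: χ(G) = 2.
A valid 2-coloring: color 1: [1, 3, 6]; color 2: [2, 4, 5, 7, 8].

χ(G) = 2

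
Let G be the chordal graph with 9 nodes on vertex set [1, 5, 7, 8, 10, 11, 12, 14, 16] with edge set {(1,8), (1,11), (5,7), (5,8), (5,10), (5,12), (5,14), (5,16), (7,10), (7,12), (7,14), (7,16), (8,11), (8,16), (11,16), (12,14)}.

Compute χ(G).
Clique number ω(G) = 4 (lower bound: χ ≥ ω).
The clique on [5, 7, 12, 14] has size 4, forcing χ ≥ 4, and the coloring below uses 4 colors, so χ(G) = 4.
A valid 4-coloring: color 1: [5, 11]; color 2: [7, 8]; color 3: [1, 10, 12, 16]; color 4: [14].

χ(G) = 4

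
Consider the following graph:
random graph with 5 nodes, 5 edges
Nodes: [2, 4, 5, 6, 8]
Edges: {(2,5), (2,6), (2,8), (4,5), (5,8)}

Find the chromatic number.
Clique number ω(G) = 3 (lower bound: χ ≥ ω).
The clique on [2, 5, 8] has size 3, forcing χ ≥ 3, and the coloring below uses 3 colors, so χ(G) = 3.
A valid 3-coloring: color 1: [2, 4]; color 2: [5, 6]; color 3: [8].

χ(G) = 3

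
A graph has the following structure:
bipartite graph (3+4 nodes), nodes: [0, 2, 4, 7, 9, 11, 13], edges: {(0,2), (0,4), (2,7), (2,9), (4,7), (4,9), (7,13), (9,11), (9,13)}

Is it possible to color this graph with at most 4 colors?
Yes, G is 4-colorable

A valid 4-coloring: color 1: [0, 7, 9]; color 2: [2, 4, 11, 13].
(χ(G) = 2 ≤ 4.)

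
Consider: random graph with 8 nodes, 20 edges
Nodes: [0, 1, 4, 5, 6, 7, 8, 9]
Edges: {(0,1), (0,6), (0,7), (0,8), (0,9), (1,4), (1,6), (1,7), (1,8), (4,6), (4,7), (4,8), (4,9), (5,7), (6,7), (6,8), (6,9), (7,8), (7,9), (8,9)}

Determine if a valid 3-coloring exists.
The clique on vertices [0, 1, 6, 7, 8] has size 5 > 3, so it alone needs 5 colors.

No, G is not 3-colorable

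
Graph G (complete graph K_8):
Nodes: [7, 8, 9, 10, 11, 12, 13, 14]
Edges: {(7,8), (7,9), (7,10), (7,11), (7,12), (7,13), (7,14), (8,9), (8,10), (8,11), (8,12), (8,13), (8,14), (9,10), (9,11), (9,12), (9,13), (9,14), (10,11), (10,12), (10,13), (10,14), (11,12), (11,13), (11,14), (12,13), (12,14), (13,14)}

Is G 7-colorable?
The clique on vertices [7, 8, 9, 10, 11, 12, 13, 14] has size 8 > 7, so it alone needs 8 colors.

No, G is not 7-colorable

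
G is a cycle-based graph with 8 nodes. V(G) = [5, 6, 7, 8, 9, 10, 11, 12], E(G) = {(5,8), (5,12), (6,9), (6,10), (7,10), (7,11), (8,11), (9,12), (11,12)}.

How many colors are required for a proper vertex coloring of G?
Clique number ω(G) = 2 (lower bound: χ ≥ ω).
The graph is bipartite (no odd cycle), so 2 colors suffice: χ(G) = 2.
A valid 2-coloring: color 1: [5, 9, 10, 11]; color 2: [6, 7, 8, 12].

χ(G) = 2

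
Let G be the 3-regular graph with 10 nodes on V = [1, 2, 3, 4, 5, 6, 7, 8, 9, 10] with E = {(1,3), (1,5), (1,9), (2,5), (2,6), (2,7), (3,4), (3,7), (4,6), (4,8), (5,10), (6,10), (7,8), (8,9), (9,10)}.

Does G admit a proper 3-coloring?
Yes, G is 3-colorable

A valid 3-coloring: color 1: [3, 5, 6, 9]; color 2: [1, 4, 7, 10]; color 3: [2, 8].
(χ(G) = 3 ≤ 3.)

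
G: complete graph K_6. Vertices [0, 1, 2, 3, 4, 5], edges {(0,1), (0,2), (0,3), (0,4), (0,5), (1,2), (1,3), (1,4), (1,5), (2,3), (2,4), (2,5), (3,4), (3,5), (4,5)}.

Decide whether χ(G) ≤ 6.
A valid 6-coloring: color 1: [0]; color 2: [1]; color 3: [4]; color 4: [5]; color 5: [2]; color 6: [3].
(χ(G) = 6 ≤ 6.)

Yes, G is 6-colorable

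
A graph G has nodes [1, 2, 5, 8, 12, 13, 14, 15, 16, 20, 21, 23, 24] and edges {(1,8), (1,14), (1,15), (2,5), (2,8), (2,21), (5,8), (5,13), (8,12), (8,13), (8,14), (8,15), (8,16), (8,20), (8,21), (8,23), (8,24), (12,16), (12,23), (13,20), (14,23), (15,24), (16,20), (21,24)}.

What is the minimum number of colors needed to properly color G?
Clique number ω(G) = 3 (lower bound: χ ≥ ω).
The clique on [1, 8, 14] has size 3, forcing χ ≥ 3, and the coloring below uses 3 colors, so χ(G) = 3.
A valid 3-coloring: color 1: [8]; color 2: [1, 2, 13, 16, 23, 24]; color 3: [5, 12, 14, 15, 20, 21].

χ(G) = 3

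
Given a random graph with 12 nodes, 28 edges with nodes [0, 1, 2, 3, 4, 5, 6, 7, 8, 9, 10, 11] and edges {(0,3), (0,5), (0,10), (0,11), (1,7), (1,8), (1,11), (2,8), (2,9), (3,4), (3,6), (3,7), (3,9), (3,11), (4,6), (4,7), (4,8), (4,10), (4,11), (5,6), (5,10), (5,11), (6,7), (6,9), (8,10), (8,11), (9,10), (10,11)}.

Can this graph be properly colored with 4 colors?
Yes, G is 4-colorable

A valid 4-coloring: color 1: [2, 6, 11]; color 2: [0, 1, 4, 9]; color 3: [3, 10]; color 4: [5, 7, 8].
(χ(G) = 4 ≤ 4.)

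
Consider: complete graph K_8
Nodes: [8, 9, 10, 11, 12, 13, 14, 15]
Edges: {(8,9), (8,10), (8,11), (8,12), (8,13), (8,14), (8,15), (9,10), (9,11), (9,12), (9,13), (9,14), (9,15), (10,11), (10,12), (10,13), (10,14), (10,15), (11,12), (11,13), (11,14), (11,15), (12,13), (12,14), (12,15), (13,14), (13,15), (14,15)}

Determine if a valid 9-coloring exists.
Yes, G is 9-colorable

A valid 9-coloring: color 1: [10]; color 2: [13]; color 3: [8]; color 4: [9]; color 5: [12]; color 6: [15]; color 7: [11]; color 8: [14].
(χ(G) = 8 ≤ 9.)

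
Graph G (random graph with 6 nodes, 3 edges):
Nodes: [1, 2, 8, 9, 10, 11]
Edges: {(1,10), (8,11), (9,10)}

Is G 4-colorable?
A valid 4-coloring: color 1: [2, 8, 10]; color 2: [1, 9, 11].
(χ(G) = 2 ≤ 4.)

Yes, G is 4-colorable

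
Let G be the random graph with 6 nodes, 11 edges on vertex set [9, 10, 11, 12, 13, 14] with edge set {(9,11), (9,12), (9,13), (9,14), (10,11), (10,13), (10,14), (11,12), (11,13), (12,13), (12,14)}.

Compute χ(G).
χ(G) = 4

Clique number ω(G) = 4 (lower bound: χ ≥ ω).
The clique on [9, 11, 12, 13] has size 4, forcing χ ≥ 4, and the coloring below uses 4 colors, so χ(G) = 4.
A valid 4-coloring: color 1: [11, 14]; color 2: [13]; color 3: [10, 12]; color 4: [9].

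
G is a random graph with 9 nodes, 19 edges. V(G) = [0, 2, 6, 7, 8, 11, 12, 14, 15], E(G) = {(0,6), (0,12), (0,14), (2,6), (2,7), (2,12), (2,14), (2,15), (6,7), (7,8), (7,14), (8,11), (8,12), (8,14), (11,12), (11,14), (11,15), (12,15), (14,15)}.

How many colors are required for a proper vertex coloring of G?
Clique number ω(G) = 3 (lower bound: χ ≥ ω).
Odd cycle [2, 15, 11, 8, 7] needs 3 colors (χ ≥ 3).
Vertex 14 is adjacent to every vertex of [2, 7, 8, 11, 15], which already need 3 colors among themselves, so 14 needs a new color (χ ≥ 4).
The coloring below uses 4 colors, so χ(G) = 4.
A valid 4-coloring: color 1: [6, 12, 14]; color 2: [0, 2, 8]; color 3: [7, 15]; color 4: [11].

χ(G) = 4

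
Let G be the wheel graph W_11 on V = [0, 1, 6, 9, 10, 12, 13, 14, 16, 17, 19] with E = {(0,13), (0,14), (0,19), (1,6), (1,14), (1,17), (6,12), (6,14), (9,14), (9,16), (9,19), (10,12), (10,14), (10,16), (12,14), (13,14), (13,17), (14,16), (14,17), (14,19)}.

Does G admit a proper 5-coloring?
Yes, G is 5-colorable

A valid 5-coloring: color 1: [14]; color 2: [0, 6, 9, 10, 17]; color 3: [1, 12, 13, 16, 19].
(χ(G) = 3 ≤ 5.)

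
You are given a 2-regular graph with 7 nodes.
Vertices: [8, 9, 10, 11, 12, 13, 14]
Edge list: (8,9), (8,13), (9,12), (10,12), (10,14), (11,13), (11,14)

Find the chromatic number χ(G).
Clique number ω(G) = 2 (lower bound: χ ≥ ω).
Odd cycle [10, 14, 11, 13, 8, 9, 12] needs 3 colors (χ ≥ 3).
The coloring below uses 3 colors, so χ(G) = 3.
A valid 3-coloring: color 1: [9, 13, 14]; color 2: [8, 10, 11]; color 3: [12].

χ(G) = 3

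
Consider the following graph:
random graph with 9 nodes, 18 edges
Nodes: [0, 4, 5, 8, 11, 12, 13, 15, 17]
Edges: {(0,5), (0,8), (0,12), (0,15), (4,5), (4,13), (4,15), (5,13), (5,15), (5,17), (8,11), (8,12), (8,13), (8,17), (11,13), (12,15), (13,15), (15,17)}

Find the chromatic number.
Clique number ω(G) = 4 (lower bound: χ ≥ ω).
The clique on [4, 5, 13, 15] has size 4, forcing χ ≥ 4, and the coloring below uses 4 colors, so χ(G) = 4.
A valid 4-coloring: color 1: [8, 15]; color 2: [0, 13, 17]; color 3: [5, 11, 12]; color 4: [4].

χ(G) = 4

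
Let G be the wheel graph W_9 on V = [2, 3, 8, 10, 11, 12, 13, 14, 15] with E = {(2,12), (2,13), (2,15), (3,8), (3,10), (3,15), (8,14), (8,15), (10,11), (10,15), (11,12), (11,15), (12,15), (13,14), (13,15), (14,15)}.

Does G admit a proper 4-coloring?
A valid 4-coloring: color 1: [15]; color 2: [8, 10, 12, 13]; color 3: [2, 3, 11, 14].
(χ(G) = 3 ≤ 4.)

Yes, G is 4-colorable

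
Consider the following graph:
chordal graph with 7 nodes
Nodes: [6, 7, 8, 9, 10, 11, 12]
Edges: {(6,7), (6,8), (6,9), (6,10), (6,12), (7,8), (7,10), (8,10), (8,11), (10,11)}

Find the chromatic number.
Clique number ω(G) = 4 (lower bound: χ ≥ ω).
The clique on [6, 7, 8, 10] has size 4, forcing χ ≥ 4, and the coloring below uses 4 colors, so χ(G) = 4.
A valid 4-coloring: color 1: [6, 11]; color 2: [8, 9, 12]; color 3: [10]; color 4: [7].

χ(G) = 4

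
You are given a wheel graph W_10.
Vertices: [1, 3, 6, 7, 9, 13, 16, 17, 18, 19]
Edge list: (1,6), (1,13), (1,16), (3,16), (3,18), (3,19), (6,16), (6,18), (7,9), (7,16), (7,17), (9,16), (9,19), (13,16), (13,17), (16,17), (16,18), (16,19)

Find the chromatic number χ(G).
χ(G) = 4

Clique number ω(G) = 3 (lower bound: χ ≥ ω).
Odd cycle [19, 9, 7, 17, 13, 1, 6, 18, 3] needs 3 colors (χ ≥ 3).
Vertex 16 is adjacent to every vertex of [1, 3, 6, 7, 9, 13, 17, 18, 19], which already need 3 colors among themselves, so 16 needs a new color (χ ≥ 4).
The coloring below uses 4 colors, so χ(G) = 4.
A valid 4-coloring: color 1: [16]; color 2: [7, 13, 18, 19]; color 3: [1, 3, 9, 17]; color 4: [6].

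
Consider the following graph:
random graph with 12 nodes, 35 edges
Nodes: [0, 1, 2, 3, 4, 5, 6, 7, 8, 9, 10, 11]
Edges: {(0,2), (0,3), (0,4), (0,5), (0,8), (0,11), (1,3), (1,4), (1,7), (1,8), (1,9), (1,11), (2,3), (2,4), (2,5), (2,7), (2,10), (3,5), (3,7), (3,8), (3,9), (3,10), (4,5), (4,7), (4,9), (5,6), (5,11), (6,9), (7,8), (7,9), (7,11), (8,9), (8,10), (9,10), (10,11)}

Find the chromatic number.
χ(G) = 5

Clique number ω(G) = 5 (lower bound: χ ≥ ω).
The clique on [1, 3, 7, 8, 9] has size 5, forcing χ ≥ 5, and the coloring below uses 5 colors, so χ(G) = 5.
A valid 5-coloring: color 1: [3, 4, 6, 11]; color 2: [0, 9]; color 3: [5, 7, 10]; color 4: [2, 8]; color 5: [1].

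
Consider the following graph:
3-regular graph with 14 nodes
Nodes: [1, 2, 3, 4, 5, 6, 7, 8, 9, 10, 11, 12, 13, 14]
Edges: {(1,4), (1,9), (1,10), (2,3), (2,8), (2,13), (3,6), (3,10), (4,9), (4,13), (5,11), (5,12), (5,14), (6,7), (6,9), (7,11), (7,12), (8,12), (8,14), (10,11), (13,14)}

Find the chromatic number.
Clique number ω(G) = 3 (lower bound: χ ≥ ω).
The clique on [1, 4, 9] has size 3, forcing χ ≥ 3, and the coloring below uses 3 colors, so χ(G) = 3.
A valid 3-coloring: color 1: [1, 3, 5, 7, 8, 13]; color 2: [2, 9, 10, 12, 14]; color 3: [4, 6, 11].

χ(G) = 3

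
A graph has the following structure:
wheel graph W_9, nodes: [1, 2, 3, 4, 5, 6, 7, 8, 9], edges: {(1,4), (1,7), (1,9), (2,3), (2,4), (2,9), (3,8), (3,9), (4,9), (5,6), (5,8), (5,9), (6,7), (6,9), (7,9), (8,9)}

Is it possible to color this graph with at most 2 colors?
No, G is not 2-colorable

The clique on vertices [1, 4, 9] has size 3 > 2, so it alone needs 3 colors.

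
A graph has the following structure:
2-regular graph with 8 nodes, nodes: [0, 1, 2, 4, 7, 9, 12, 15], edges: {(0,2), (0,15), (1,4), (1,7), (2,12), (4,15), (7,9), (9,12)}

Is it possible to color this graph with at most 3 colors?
Yes, G is 3-colorable

A valid 3-coloring: color 1: [1, 2, 9, 15]; color 2: [0, 4, 7, 12].
(χ(G) = 2 ≤ 3.)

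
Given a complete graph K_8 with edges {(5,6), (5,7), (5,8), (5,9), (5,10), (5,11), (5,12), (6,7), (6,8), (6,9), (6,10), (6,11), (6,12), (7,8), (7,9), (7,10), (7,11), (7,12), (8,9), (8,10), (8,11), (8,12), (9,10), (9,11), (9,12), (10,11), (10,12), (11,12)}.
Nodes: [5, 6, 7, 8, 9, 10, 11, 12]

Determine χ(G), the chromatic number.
χ(G) = 8

Clique number ω(G) = 8 (lower bound: χ ≥ ω).
The clique on [5, 6, 7, 8, 9, 10, 11, 12] has size 8, forcing χ ≥ 8, and the coloring below uses 8 colors, so χ(G) = 8.
A valid 8-coloring: color 1: [12]; color 2: [5]; color 3: [10]; color 4: [6]; color 5: [7]; color 6: [8]; color 7: [11]; color 8: [9].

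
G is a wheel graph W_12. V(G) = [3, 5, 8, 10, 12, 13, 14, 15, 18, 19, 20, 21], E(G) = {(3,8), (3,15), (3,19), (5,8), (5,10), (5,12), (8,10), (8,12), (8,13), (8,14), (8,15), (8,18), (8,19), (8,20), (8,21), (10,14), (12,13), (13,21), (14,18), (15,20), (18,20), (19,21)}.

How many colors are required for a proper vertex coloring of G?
χ(G) = 4

Clique number ω(G) = 3 (lower bound: χ ≥ ω).
Odd cycle [20, 15, 3, 19, 21, 13, 12, 5, 10, 14, 18] needs 3 colors (χ ≥ 3).
Vertex 8 is adjacent to every vertex of [3, 5, 10, 12, 13, 14, 15, 18, 19, 20, 21], which already need 3 colors among themselves, so 8 needs a new color (χ ≥ 4).
The coloring below uses 4 colors, so χ(G) = 4.
A valid 4-coloring: color 1: [8]; color 2: [3, 12, 14, 20, 21]; color 3: [5, 13, 15, 18, 19]; color 4: [10].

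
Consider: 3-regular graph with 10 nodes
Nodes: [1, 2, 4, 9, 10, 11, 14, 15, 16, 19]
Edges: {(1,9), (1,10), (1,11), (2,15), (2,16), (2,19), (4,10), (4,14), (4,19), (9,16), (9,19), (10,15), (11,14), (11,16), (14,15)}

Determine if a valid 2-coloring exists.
No, G is not 2-colorable

Odd cycle [11, 1, 10, 4, 14] needs 3 colors (χ ≥ 3).
Hence χ(G) ≥ 3 > 2, so no proper 2-coloring exists.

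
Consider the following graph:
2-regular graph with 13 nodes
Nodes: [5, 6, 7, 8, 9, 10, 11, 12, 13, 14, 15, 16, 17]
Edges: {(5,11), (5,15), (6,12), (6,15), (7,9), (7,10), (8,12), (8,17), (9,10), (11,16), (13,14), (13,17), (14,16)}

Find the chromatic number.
χ(G) = 3

Clique number ω(G) = 3 (lower bound: χ ≥ ω).
The clique on [7, 9, 10] has size 3, forcing χ ≥ 3, and the coloring below uses 3 colors, so χ(G) = 3.
A valid 3-coloring: color 1: [10, 11, 12, 14, 15, 17]; color 2: [5, 6, 8, 9, 13, 16]; color 3: [7].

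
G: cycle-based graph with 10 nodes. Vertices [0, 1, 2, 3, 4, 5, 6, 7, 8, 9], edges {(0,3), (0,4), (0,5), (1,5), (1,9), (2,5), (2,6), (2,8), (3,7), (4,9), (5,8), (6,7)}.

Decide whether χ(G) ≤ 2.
The clique on vertices [2, 5, 8] has size 3 > 2, so it alone needs 3 colors.

No, G is not 2-colorable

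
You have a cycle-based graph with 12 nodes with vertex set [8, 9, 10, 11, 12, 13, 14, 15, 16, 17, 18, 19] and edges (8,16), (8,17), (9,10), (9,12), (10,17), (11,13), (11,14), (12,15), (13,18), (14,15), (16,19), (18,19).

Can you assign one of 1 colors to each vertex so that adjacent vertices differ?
Edge (8,16) forces its endpoints to differ, so 1 color is not enough.

No, G is not 1-colorable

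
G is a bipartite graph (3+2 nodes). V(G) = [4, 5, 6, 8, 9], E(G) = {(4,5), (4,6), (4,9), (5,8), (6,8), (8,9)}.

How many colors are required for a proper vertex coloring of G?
Clique number ω(G) = 2 (lower bound: χ ≥ ω).
The graph is bipartite (no odd cycle), so 2 colors suffice: χ(G) = 2.
A valid 2-coloring: color 1: [4, 8]; color 2: [5, 6, 9].

χ(G) = 2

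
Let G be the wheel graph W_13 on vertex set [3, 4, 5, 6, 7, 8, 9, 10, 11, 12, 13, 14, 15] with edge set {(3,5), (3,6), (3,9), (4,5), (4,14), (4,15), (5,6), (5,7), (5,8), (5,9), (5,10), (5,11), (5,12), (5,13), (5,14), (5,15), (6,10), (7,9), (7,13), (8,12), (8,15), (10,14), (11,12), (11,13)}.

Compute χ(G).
χ(G) = 3

Clique number ω(G) = 3 (lower bound: χ ≥ ω).
The clique on [3, 5, 9] has size 3, forcing χ ≥ 3, and the coloring below uses 3 colors, so χ(G) = 3.
A valid 3-coloring: color 1: [5]; color 2: [3, 4, 7, 8, 10, 11]; color 3: [6, 9, 12, 13, 14, 15].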